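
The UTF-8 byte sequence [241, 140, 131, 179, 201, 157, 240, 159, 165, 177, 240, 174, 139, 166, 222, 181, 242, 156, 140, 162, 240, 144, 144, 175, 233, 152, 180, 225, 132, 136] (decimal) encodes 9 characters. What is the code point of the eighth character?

U+9634

Offset 0: leading byte 0xF1 = 11110001 → 4-byte char #1 = F1 8C 83 B3.
Offset 4: leading byte 0xC9 = 11001001 → 2-byte char #2 = C9 9D.
Offset 6: leading byte 0xF0 = 11110000 → 4-byte char #3 = F0 9F A5 B1.
Offset 10: leading byte 0xF0 = 11110000 → 4-byte char #4 = F0 AE 8B A6.
Offset 14: leading byte 0xDE = 11011110 → 2-byte char #5 = DE B5.
Offset 16: leading byte 0xF2 = 11110010 → 4-byte char #6 = F2 9C 8C A2.
Offset 20: leading byte 0xF0 = 11110000 → 4-byte char #7 = F0 90 90 AF.
Offset 24: leading byte 0xE9 = 11101001 → 3-byte char #8 = E9 98 B4.
Leading byte 0xE9 = 11101001 matches 1110xxxx → 3-byte sequence.
Byte 1: 0xE9 = 11101001, payload 1001 (4 bits).
Byte 2: 0x98 = 10011000 (10xxxxxx ✓), payload 011000.
Byte 3: 0xB4 = 10110100 (10xxxxxx ✓), payload 110100.
Concatenate: 1001011000110100 = 0x9634 (16 bits → U+9634).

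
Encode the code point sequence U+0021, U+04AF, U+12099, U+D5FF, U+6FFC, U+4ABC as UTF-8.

U+0021: 1-byte form → 21.
U+04AF: 2-byte form → D2 AF.
U+12099: 4-byte form → F0 92 82 99.
U+D5FF: 3-byte form → ED 97 BF.
U+6FFC: 3-byte form → E6 BF BC.
U+4ABC: 3-byte form → E4 AA BC.
Concatenated (16 bytes): 21 D2 AF F0 92 82 99 ED 97 BF E6 BF BC E4 AA BC.

21 D2 AF F0 92 82 99 ED 97 BF E6 BF BC E4 AA BC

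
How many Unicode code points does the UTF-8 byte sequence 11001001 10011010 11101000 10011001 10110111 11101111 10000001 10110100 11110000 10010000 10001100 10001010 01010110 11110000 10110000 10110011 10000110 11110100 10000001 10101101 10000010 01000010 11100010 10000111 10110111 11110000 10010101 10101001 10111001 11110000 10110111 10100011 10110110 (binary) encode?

Byte at offset 0: 0xC9 = 11001001 → 2-byte char (#1). Advance 2.
Byte at offset 2: 0xE8 = 11101000 → 3-byte char (#2). Advance 3.
Byte at offset 5: 0xEF = 11101111 → 3-byte char (#3). Advance 3.
Byte at offset 8: 0xF0 = 11110000 → 4-byte char (#4). Advance 4.
Byte at offset 12: 0x56 = 01010110 → 1-byte char (#5). Advance 1.
Byte at offset 13: 0xF0 = 11110000 → 4-byte char (#6). Advance 4.
Byte at offset 17: 0xF4 = 11110100 → 4-byte char (#7). Advance 4.
Byte at offset 21: 0x42 = 01000010 → 1-byte char (#8). Advance 1.
Byte at offset 22: 0xE2 = 11100010 → 3-byte char (#9). Advance 3.
Byte at offset 25: 0xF0 = 11110000 → 4-byte char (#10). Advance 4.
Byte at offset 29: 0xF0 = 11110000 → 4-byte char (#11). Advance 4.
Reached end at offset 33 after 11 code points.

11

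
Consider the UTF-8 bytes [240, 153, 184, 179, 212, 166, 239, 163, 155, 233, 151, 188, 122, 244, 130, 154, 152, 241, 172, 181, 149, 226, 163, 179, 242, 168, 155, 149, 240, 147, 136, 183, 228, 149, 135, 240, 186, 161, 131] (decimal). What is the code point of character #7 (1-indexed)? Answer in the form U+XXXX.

Offset 0: leading byte 0xF0 = 11110000 → 4-byte char #1 = F0 99 B8 B3.
Offset 4: leading byte 0xD4 = 11010100 → 2-byte char #2 = D4 A6.
Offset 6: leading byte 0xEF = 11101111 → 3-byte char #3 = EF A3 9B.
Offset 9: leading byte 0xE9 = 11101001 → 3-byte char #4 = E9 97 BC.
Offset 12: leading byte 0x7A = 01111010 → 1-byte char #5 = 7A.
Offset 13: leading byte 0xF4 = 11110100 → 4-byte char #6 = F4 82 9A 98.
Offset 17: leading byte 0xF1 = 11110001 → 4-byte char #7 = F1 AC B5 95.
Leading byte 0xF1 = 11110001 matches 11110xxx → 4-byte sequence.
Byte 1: 0xF1 = 11110001, payload 001 (3 bits).
Byte 2: 0xAC = 10101100 (10xxxxxx ✓), payload 101100.
Byte 3: 0xB5 = 10110101 (10xxxxxx ✓), payload 110101.
Byte 4: 0x95 = 10010101 (10xxxxxx ✓), payload 010101.
Concatenate: 001101100110101010101 = 0x6CD55 (21 bits → U+6CD55).

U+6CD55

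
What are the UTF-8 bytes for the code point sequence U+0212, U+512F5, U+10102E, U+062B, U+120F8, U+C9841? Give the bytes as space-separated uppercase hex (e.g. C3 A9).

C8 92 F1 91 8B B5 F4 81 80 AE D8 AB F0 92 83 B8 F3 89 A1 81

U+0212: 2-byte form → C8 92.
U+512F5: 4-byte form → F1 91 8B B5.
U+10102E: 4-byte form → F4 81 80 AE.
U+062B: 2-byte form → D8 AB.
U+120F8: 4-byte form → F0 92 83 B8.
U+C9841: 4-byte form → F3 89 A1 81.
Concatenated (20 bytes): C8 92 F1 91 8B B5 F4 81 80 AE D8 AB F0 92 83 B8 F3 89 A1 81.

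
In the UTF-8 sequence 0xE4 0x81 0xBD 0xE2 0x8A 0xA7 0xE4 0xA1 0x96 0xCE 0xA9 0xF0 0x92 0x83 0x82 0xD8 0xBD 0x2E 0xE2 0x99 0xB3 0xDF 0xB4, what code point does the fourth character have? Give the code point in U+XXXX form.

Offset 0: leading byte 0xE4 = 11100100 → 3-byte char #1 = E4 81 BD.
Offset 3: leading byte 0xE2 = 11100010 → 3-byte char #2 = E2 8A A7.
Offset 6: leading byte 0xE4 = 11100100 → 3-byte char #3 = E4 A1 96.
Offset 9: leading byte 0xCE = 11001110 → 2-byte char #4 = CE A9.
Leading byte 0xCE = 11001110 matches 110xxxxx → 2-byte sequence.
Byte 1: 0xCE = 11001110, payload 01110 (5 bits).
Byte 2: 0xA9 = 10101001 (10xxxxxx ✓), payload 101001.
Concatenate: 01110101001 = 0x3A9 (11 bits → U+03A9).

U+03A9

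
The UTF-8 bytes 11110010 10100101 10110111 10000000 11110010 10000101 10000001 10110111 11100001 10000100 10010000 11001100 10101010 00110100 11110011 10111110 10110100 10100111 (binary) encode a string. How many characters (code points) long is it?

Byte at offset 0: 0xF2 = 11110010 → 4-byte char (#1). Advance 4.
Byte at offset 4: 0xF2 = 11110010 → 4-byte char (#2). Advance 4.
Byte at offset 8: 0xE1 = 11100001 → 3-byte char (#3). Advance 3.
Byte at offset 11: 0xCC = 11001100 → 2-byte char (#4). Advance 2.
Byte at offset 13: 0x34 = 00110100 → 1-byte char (#5). Advance 1.
Byte at offset 14: 0xF3 = 11110011 → 4-byte char (#6). Advance 4.
Reached end at offset 18 after 6 code points.

6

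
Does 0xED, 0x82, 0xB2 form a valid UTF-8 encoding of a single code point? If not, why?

valid

Leading byte 0xED = 11101101 → 3-byte form.
Continuation bytes 0x82=10000010, 0xB2=10110010 all match 10xxxxxx.
Decoded value 0xD0B2 is ≥ 0x800 (shortest form) and not a surrogate.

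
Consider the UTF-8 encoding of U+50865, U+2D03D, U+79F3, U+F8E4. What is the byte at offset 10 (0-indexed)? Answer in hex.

U+50865 → 4-byte form F1 90 A1 A5 at offsets 0–3.
U+2D03D → 4-byte form F0 AD 80 BD at offsets 4–7.
U+79F3 → 3-byte form E7 A7 B3 at offsets 8–10.
Offset 10 falls in char 3's range; it's byte 3 of E7 A7 B3 = 0xB3.

0xB3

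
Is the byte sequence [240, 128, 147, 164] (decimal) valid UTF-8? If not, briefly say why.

invalid (overlong encoding)

Leading byte 0xF0 = 11110000 → 4-byte form.
Continuation bytes all match 10xxxxxx. Payload decodes to 0x4E4.
But 0x4E4 < 0x10000, the minimum for a 4-byte sequence — this is an overlong encoding.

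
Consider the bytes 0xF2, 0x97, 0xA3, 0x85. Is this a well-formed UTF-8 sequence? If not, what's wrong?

valid

Leading byte 0xF2 = 11110010 → 4-byte form.
Continuation bytes 0x97=10010111, 0xA3=10100011, 0x85=10000101 all match 10xxxxxx.
Decoded value 0x978C5 is ≥ 0x10000 (shortest form) and not a surrogate.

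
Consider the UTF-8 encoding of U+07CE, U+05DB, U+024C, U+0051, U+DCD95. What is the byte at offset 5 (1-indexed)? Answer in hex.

1-indexed offset 5 is 0-indexed offset 4.
U+07CE → 2-byte form DF 8E at offsets 0–1.
U+05DB → 2-byte form D7 9B at offsets 2–3.
U+024C → 2-byte form C9 8C at offsets 4–5.
Offset 4 falls in char 3's range; it's byte 1 of C9 8C = 0xC9.

0xC9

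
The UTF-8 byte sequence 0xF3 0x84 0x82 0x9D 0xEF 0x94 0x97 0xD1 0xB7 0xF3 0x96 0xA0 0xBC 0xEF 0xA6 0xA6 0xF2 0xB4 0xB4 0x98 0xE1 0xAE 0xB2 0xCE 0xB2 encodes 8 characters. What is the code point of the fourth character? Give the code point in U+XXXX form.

Offset 0: leading byte 0xF3 = 11110011 → 4-byte char #1 = F3 84 82 9D.
Offset 4: leading byte 0xEF = 11101111 → 3-byte char #2 = EF 94 97.
Offset 7: leading byte 0xD1 = 11010001 → 2-byte char #3 = D1 B7.
Offset 9: leading byte 0xF3 = 11110011 → 4-byte char #4 = F3 96 A0 BC.
Leading byte 0xF3 = 11110011 matches 11110xxx → 4-byte sequence.
Byte 1: 0xF3 = 11110011, payload 011 (3 bits).
Byte 2: 0x96 = 10010110 (10xxxxxx ✓), payload 010110.
Byte 3: 0xA0 = 10100000 (10xxxxxx ✓), payload 100000.
Byte 4: 0xBC = 10111100 (10xxxxxx ✓), payload 111100.
Concatenate: 011010110100000111100 = 0xD683C (21 bits → U+D683C).

U+D683C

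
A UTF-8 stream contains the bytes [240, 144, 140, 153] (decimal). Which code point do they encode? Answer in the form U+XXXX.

Leading byte 0xF0 = 11110000 matches 11110xxx → 4-byte sequence.
Byte 1: 0xF0 = 11110000, payload 000 (3 bits).
Byte 2: 0x90 = 10010000 (10xxxxxx ✓), payload 010000.
Byte 3: 0x8C = 10001100 (10xxxxxx ✓), payload 001100.
Byte 4: 0x99 = 10011001 (10xxxxxx ✓), payload 011001.
Concatenate: 000010000001100011001 = 0x10319 (21 bits → U+10319).

U+10319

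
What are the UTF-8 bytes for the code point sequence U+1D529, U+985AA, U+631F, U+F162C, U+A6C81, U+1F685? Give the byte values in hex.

U+1D529: 4-byte form → F0 9D 94 A9.
U+985AA: 4-byte form → F2 98 96 AA.
U+631F: 3-byte form → E6 8C 9F.
U+F162C: 4-byte form → F3 B1 98 AC.
U+A6C81: 4-byte form → F2 A6 B2 81.
U+1F685: 4-byte form → F0 9F 9A 85.
Concatenated (23 bytes): F0 9D 94 A9 F2 98 96 AA E6 8C 9F F3 B1 98 AC F2 A6 B2 81 F0 9F 9A 85.

F0 9D 94 A9 F2 98 96 AA E6 8C 9F F3 B1 98 AC F2 A6 B2 81 F0 9F 9A 85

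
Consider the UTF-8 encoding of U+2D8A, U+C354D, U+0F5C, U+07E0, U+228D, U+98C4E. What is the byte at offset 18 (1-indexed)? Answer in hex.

1-indexed offset 18 is 0-indexed offset 17.
U+2D8A → 3-byte form E2 B6 8A at offsets 0–2.
U+C354D → 4-byte form F3 83 95 8D at offsets 3–6.
U+0F5C → 3-byte form E0 BD 9C at offsets 7–9.
U+07E0 → 2-byte form DF A0 at offsets 10–11.
U+228D → 3-byte form E2 8A 8D at offsets 12–14.
U+98C4E → 4-byte form F2 98 B1 8E at offsets 15–18.
Offset 17 falls in char 6's range; it's byte 3 of F2 98 B1 8E = 0xB1.

0xB1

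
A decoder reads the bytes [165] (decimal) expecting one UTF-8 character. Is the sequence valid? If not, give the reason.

Byte 0xA5 = 10100101 has the form 10xxxxxx — a continuation byte — but there is no preceding leading byte.

invalid (continuation byte with no leading byte)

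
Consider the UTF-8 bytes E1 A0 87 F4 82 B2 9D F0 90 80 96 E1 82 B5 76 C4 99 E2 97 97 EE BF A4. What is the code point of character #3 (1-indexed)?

Offset 0: leading byte 0xE1 = 11100001 → 3-byte char #1 = E1 A0 87.
Offset 3: leading byte 0xF4 = 11110100 → 4-byte char #2 = F4 82 B2 9D.
Offset 7: leading byte 0xF0 = 11110000 → 4-byte char #3 = F0 90 80 96.
Leading byte 0xF0 = 11110000 matches 11110xxx → 4-byte sequence.
Byte 1: 0xF0 = 11110000, payload 000 (3 bits).
Byte 2: 0x90 = 10010000 (10xxxxxx ✓), payload 010000.
Byte 3: 0x80 = 10000000 (10xxxxxx ✓), payload 000000.
Byte 4: 0x96 = 10010110 (10xxxxxx ✓), payload 010110.
Concatenate: 000010000000000010110 = 0x10016 (21 bits → U+10016).

U+10016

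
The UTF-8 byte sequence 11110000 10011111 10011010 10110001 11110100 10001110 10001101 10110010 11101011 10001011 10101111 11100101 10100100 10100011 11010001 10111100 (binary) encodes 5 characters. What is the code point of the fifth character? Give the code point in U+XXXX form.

Offset 0: leading byte 0xF0 = 11110000 → 4-byte char #1 = F0 9F 9A B1.
Offset 4: leading byte 0xF4 = 11110100 → 4-byte char #2 = F4 8E 8D B2.
Offset 8: leading byte 0xEB = 11101011 → 3-byte char #3 = EB 8B AF.
Offset 11: leading byte 0xE5 = 11100101 → 3-byte char #4 = E5 A4 A3.
Offset 14: leading byte 0xD1 = 11010001 → 2-byte char #5 = D1 BC.
Leading byte 0xD1 = 11010001 matches 110xxxxx → 2-byte sequence.
Byte 1: 0xD1 = 11010001, payload 10001 (5 bits).
Byte 2: 0xBC = 10111100 (10xxxxxx ✓), payload 111100.
Concatenate: 10001111100 = 0x47C (11 bits → U+047C).

U+047C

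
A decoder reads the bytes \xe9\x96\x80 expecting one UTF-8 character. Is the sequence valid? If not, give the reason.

Leading byte 0xE9 = 11101001 → 3-byte form.
Continuation bytes 0x96=10010110, 0x80=10000000 all match 10xxxxxx.
Decoded value 0x9580 is ≥ 0x800 (shortest form) and not a surrogate.

valid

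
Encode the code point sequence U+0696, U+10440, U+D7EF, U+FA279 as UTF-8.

DA 96 F0 90 91 80 ED 9F AF F3 BA 89 B9

U+0696: 2-byte form → DA 96.
U+10440: 4-byte form → F0 90 91 80.
U+D7EF: 3-byte form → ED 9F AF.
U+FA279: 4-byte form → F3 BA 89 B9.
Concatenated (13 bytes): DA 96 F0 90 91 80 ED 9F AF F3 BA 89 B9.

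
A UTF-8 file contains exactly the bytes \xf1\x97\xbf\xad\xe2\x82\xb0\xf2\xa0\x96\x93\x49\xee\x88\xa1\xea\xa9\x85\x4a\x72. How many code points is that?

Byte at offset 0: 0xF1 = 11110001 → 4-byte char (#1). Advance 4.
Byte at offset 4: 0xE2 = 11100010 → 3-byte char (#2). Advance 3.
Byte at offset 7: 0xF2 = 11110010 → 4-byte char (#3). Advance 4.
Byte at offset 11: 0x49 = 01001001 → 1-byte char (#4). Advance 1.
Byte at offset 12: 0xEE = 11101110 → 3-byte char (#5). Advance 3.
Byte at offset 15: 0xEA = 11101010 → 3-byte char (#6). Advance 3.
Byte at offset 18: 0x4A = 01001010 → 1-byte char (#7). Advance 1.
Byte at offset 19: 0x72 = 01110010 → 1-byte char (#8). Advance 1.
Reached end at offset 20 after 8 code points.

8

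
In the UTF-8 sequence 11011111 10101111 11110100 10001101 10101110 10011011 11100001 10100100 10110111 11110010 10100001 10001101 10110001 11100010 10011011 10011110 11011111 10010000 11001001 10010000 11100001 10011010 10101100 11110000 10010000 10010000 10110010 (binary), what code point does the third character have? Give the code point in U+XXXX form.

U+1937

Offset 0: leading byte 0xDF = 11011111 → 2-byte char #1 = DF AF.
Offset 2: leading byte 0xF4 = 11110100 → 4-byte char #2 = F4 8D AE 9B.
Offset 6: leading byte 0xE1 = 11100001 → 3-byte char #3 = E1 A4 B7.
Leading byte 0xE1 = 11100001 matches 1110xxxx → 3-byte sequence.
Byte 1: 0xE1 = 11100001, payload 0001 (4 bits).
Byte 2: 0xA4 = 10100100 (10xxxxxx ✓), payload 100100.
Byte 3: 0xB7 = 10110111 (10xxxxxx ✓), payload 110111.
Concatenate: 0001100100110111 = 0x1937 (16 bits → U+1937).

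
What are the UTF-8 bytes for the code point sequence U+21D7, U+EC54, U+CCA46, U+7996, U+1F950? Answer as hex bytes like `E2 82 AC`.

U+21D7: 3-byte form → E2 87 97.
U+EC54: 3-byte form → EE B1 94.
U+CCA46: 4-byte form → F3 8C A9 86.
U+7996: 3-byte form → E7 A6 96.
U+1F950: 4-byte form → F0 9F A5 90.
Concatenated (17 bytes): E2 87 97 EE B1 94 F3 8C A9 86 E7 A6 96 F0 9F A5 90.

E2 87 97 EE B1 94 F3 8C A9 86 E7 A6 96 F0 9F A5 90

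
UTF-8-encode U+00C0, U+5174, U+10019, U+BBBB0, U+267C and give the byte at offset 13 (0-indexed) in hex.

U+00C0 → 2-byte form C3 80 at offsets 0–1.
U+5174 → 3-byte form E5 85 B4 at offsets 2–4.
U+10019 → 4-byte form F0 90 80 99 at offsets 5–8.
U+BBBB0 → 4-byte form F2 BB AE B0 at offsets 9–12.
U+267C → 3-byte form E2 99 BC at offsets 13–15.
Offset 13 falls in char 5's range; it's byte 1 of E2 99 BC = 0xE2.

0xE2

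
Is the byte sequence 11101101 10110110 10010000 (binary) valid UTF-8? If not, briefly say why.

Structurally a 3-byte sequence; payload = 0xDD90.
But 0xDD90 is in U+D800–U+DFFF, the surrogate range. Surrogates are not Unicode scalar values and are forbidden in UTF-8.

invalid (encodes a surrogate (U+D800–U+DFFF))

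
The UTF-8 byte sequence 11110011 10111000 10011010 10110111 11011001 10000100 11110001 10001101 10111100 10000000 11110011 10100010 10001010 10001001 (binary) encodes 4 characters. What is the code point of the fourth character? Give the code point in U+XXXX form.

Offset 0: leading byte 0xF3 = 11110011 → 4-byte char #1 = F3 B8 9A B7.
Offset 4: leading byte 0xD9 = 11011001 → 2-byte char #2 = D9 84.
Offset 6: leading byte 0xF1 = 11110001 → 4-byte char #3 = F1 8D BC 80.
Offset 10: leading byte 0xF3 = 11110011 → 4-byte char #4 = F3 A2 8A 89.
Leading byte 0xF3 = 11110011 matches 11110xxx → 4-byte sequence.
Byte 1: 0xF3 = 11110011, payload 011 (3 bits).
Byte 2: 0xA2 = 10100010 (10xxxxxx ✓), payload 100010.
Byte 3: 0x8A = 10001010 (10xxxxxx ✓), payload 001010.
Byte 4: 0x89 = 10001001 (10xxxxxx ✓), payload 001001.
Concatenate: 011100010001010001001 = 0xE2289 (21 bits → U+E2289).

U+E2289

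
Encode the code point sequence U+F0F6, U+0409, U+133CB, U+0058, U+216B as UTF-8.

EF 83 B6 D0 89 F0 93 8F 8B 58 E2 85 AB

U+F0F6: 3-byte form → EF 83 B6.
U+0409: 2-byte form → D0 89.
U+133CB: 4-byte form → F0 93 8F 8B.
U+0058: 1-byte form → 58.
U+216B: 3-byte form → E2 85 AB.
Concatenated (13 bytes): EF 83 B6 D0 89 F0 93 8F 8B 58 E2 85 AB.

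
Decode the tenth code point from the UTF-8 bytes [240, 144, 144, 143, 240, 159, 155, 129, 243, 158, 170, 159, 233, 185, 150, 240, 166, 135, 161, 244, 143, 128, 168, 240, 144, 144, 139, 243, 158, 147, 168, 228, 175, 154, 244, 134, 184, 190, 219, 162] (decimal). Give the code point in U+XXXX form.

U+106E3E

Offset 0: leading byte 0xF0 = 11110000 → 4-byte char #1 = F0 90 90 8F.
Offset 4: leading byte 0xF0 = 11110000 → 4-byte char #2 = F0 9F 9B 81.
Offset 8: leading byte 0xF3 = 11110011 → 4-byte char #3 = F3 9E AA 9F.
Offset 12: leading byte 0xE9 = 11101001 → 3-byte char #4 = E9 B9 96.
Offset 15: leading byte 0xF0 = 11110000 → 4-byte char #5 = F0 A6 87 A1.
Offset 19: leading byte 0xF4 = 11110100 → 4-byte char #6 = F4 8F 80 A8.
Offset 23: leading byte 0xF0 = 11110000 → 4-byte char #7 = F0 90 90 8B.
Offset 27: leading byte 0xF3 = 11110011 → 4-byte char #8 = F3 9E 93 A8.
Offset 31: leading byte 0xE4 = 11100100 → 3-byte char #9 = E4 AF 9A.
Offset 34: leading byte 0xF4 = 11110100 → 4-byte char #10 = F4 86 B8 BE.
Leading byte 0xF4 = 11110100 matches 11110xxx → 4-byte sequence.
Byte 1: 0xF4 = 11110100, payload 100 (3 bits).
Byte 2: 0x86 = 10000110 (10xxxxxx ✓), payload 000110.
Byte 3: 0xB8 = 10111000 (10xxxxxx ✓), payload 111000.
Byte 4: 0xBE = 10111110 (10xxxxxx ✓), payload 111110.
Concatenate: 100000110111000111110 = 0x106E3E (21 bits → U+106E3E).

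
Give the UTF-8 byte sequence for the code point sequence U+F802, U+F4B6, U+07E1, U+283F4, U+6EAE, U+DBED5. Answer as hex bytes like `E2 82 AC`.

U+F802: 3-byte form → EF A0 82.
U+F4B6: 3-byte form → EF 92 B6.
U+07E1: 2-byte form → DF A1.
U+283F4: 4-byte form → F0 A8 8F B4.
U+6EAE: 3-byte form → E6 BA AE.
U+DBED5: 4-byte form → F3 9B BB 95.
Concatenated (19 bytes): EF A0 82 EF 92 B6 DF A1 F0 A8 8F B4 E6 BA AE F3 9B BB 95.

EF A0 82 EF 92 B6 DF A1 F0 A8 8F B4 E6 BA AE F3 9B BB 95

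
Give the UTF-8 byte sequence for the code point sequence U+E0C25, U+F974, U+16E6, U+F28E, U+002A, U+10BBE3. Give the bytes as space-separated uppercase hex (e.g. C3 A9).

U+E0C25: 4-byte form → F3 A0 B0 A5.
U+F974: 3-byte form → EF A5 B4.
U+16E6: 3-byte form → E1 9B A6.
U+F28E: 3-byte form → EF 8A 8E.
U+002A: 1-byte form → 2A.
U+10BBE3: 4-byte form → F4 8B AF A3.
Concatenated (18 bytes): F3 A0 B0 A5 EF A5 B4 E1 9B A6 EF 8A 8E 2A F4 8B AF A3.

F3 A0 B0 A5 EF A5 B4 E1 9B A6 EF 8A 8E 2A F4 8B AF A3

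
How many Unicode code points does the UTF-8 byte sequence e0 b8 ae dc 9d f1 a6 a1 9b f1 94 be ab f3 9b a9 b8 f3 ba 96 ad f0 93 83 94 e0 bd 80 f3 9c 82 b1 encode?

9

Byte at offset 0: 0xE0 = 11100000 → 3-byte char (#1). Advance 3.
Byte at offset 3: 0xDC = 11011100 → 2-byte char (#2). Advance 2.
Byte at offset 5: 0xF1 = 11110001 → 4-byte char (#3). Advance 4.
Byte at offset 9: 0xF1 = 11110001 → 4-byte char (#4). Advance 4.
Byte at offset 13: 0xF3 = 11110011 → 4-byte char (#5). Advance 4.
Byte at offset 17: 0xF3 = 11110011 → 4-byte char (#6). Advance 4.
Byte at offset 21: 0xF0 = 11110000 → 4-byte char (#7). Advance 4.
Byte at offset 25: 0xE0 = 11100000 → 3-byte char (#8). Advance 3.
Byte at offset 28: 0xF3 = 11110011 → 4-byte char (#9). Advance 4.
Reached end at offset 32 after 9 code points.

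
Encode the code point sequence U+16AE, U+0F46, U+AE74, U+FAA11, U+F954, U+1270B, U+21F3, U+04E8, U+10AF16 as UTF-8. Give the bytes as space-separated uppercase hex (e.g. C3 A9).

U+16AE: 3-byte form → E1 9A AE.
U+0F46: 3-byte form → E0 BD 86.
U+AE74: 3-byte form → EA B9 B4.
U+FAA11: 4-byte form → F3 BA A8 91.
U+F954: 3-byte form → EF A5 94.
U+1270B: 4-byte form → F0 92 9C 8B.
U+21F3: 3-byte form → E2 87 B3.
U+04E8: 2-byte form → D3 A8.
U+10AF16: 4-byte form → F4 8A BC 96.
Concatenated (29 bytes): E1 9A AE E0 BD 86 EA B9 B4 F3 BA A8 91 EF A5 94 F0 92 9C 8B E2 87 B3 D3 A8 F4 8A BC 96.

E1 9A AE E0 BD 86 EA B9 B4 F3 BA A8 91 EF A5 94 F0 92 9C 8B E2 87 B3 D3 A8 F4 8A BC 96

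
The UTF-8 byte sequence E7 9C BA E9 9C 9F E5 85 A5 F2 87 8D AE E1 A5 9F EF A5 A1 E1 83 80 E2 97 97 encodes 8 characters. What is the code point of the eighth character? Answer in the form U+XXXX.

Offset 0: leading byte 0xE7 = 11100111 → 3-byte char #1 = E7 9C BA.
Offset 3: leading byte 0xE9 = 11101001 → 3-byte char #2 = E9 9C 9F.
Offset 6: leading byte 0xE5 = 11100101 → 3-byte char #3 = E5 85 A5.
Offset 9: leading byte 0xF2 = 11110010 → 4-byte char #4 = F2 87 8D AE.
Offset 13: leading byte 0xE1 = 11100001 → 3-byte char #5 = E1 A5 9F.
Offset 16: leading byte 0xEF = 11101111 → 3-byte char #6 = EF A5 A1.
Offset 19: leading byte 0xE1 = 11100001 → 3-byte char #7 = E1 83 80.
Offset 22: leading byte 0xE2 = 11100010 → 3-byte char #8 = E2 97 97.
Leading byte 0xE2 = 11100010 matches 1110xxxx → 3-byte sequence.
Byte 1: 0xE2 = 11100010, payload 0010 (4 bits).
Byte 2: 0x97 = 10010111 (10xxxxxx ✓), payload 010111.
Byte 3: 0x97 = 10010111 (10xxxxxx ✓), payload 010111.
Concatenate: 0010010111010111 = 0x25D7 (16 bits → U+25D7).

U+25D7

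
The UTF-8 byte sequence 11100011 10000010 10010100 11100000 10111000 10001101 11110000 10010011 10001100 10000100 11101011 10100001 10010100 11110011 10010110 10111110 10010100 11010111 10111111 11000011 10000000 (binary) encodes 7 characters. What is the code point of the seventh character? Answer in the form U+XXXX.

U+00C0

Offset 0: leading byte 0xE3 = 11100011 → 3-byte char #1 = E3 82 94.
Offset 3: leading byte 0xE0 = 11100000 → 3-byte char #2 = E0 B8 8D.
Offset 6: leading byte 0xF0 = 11110000 → 4-byte char #3 = F0 93 8C 84.
Offset 10: leading byte 0xEB = 11101011 → 3-byte char #4 = EB A1 94.
Offset 13: leading byte 0xF3 = 11110011 → 4-byte char #5 = F3 96 BE 94.
Offset 17: leading byte 0xD7 = 11010111 → 2-byte char #6 = D7 BF.
Offset 19: leading byte 0xC3 = 11000011 → 2-byte char #7 = C3 80.
Leading byte 0xC3 = 11000011 matches 110xxxxx → 2-byte sequence.
Byte 1: 0xC3 = 11000011, payload 00011 (5 bits).
Byte 2: 0x80 = 10000000 (10xxxxxx ✓), payload 000000.
Concatenate: 00011000000 = 0xC0 (11 bits → U+00C0).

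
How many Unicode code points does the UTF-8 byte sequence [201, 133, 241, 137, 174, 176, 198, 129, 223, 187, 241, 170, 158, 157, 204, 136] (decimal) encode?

Byte at offset 0: 0xC9 = 11001001 → 2-byte char (#1). Advance 2.
Byte at offset 2: 0xF1 = 11110001 → 4-byte char (#2). Advance 4.
Byte at offset 6: 0xC6 = 11000110 → 2-byte char (#3). Advance 2.
Byte at offset 8: 0xDF = 11011111 → 2-byte char (#4). Advance 2.
Byte at offset 10: 0xF1 = 11110001 → 4-byte char (#5). Advance 4.
Byte at offset 14: 0xCC = 11001100 → 2-byte char (#6). Advance 2.
Reached end at offset 16 after 6 code points.

6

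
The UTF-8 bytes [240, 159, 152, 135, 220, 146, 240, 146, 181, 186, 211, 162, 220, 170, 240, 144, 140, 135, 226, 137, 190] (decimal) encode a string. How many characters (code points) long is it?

Byte at offset 0: 0xF0 = 11110000 → 4-byte char (#1). Advance 4.
Byte at offset 4: 0xDC = 11011100 → 2-byte char (#2). Advance 2.
Byte at offset 6: 0xF0 = 11110000 → 4-byte char (#3). Advance 4.
Byte at offset 10: 0xD3 = 11010011 → 2-byte char (#4). Advance 2.
Byte at offset 12: 0xDC = 11011100 → 2-byte char (#5). Advance 2.
Byte at offset 14: 0xF0 = 11110000 → 4-byte char (#6). Advance 4.
Byte at offset 18: 0xE2 = 11100010 → 3-byte char (#7). Advance 3.
Reached end at offset 21 after 7 code points.

7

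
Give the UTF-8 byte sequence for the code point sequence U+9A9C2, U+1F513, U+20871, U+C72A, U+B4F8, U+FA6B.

F2 9A A7 82 F0 9F 94 93 F0 A0 A1 B1 EC 9C AA EB 93 B8 EF A9 AB

U+9A9C2: 4-byte form → F2 9A A7 82.
U+1F513: 4-byte form → F0 9F 94 93.
U+20871: 4-byte form → F0 A0 A1 B1.
U+C72A: 3-byte form → EC 9C AA.
U+B4F8: 3-byte form → EB 93 B8.
U+FA6B: 3-byte form → EF A9 AB.
Concatenated (21 bytes): F2 9A A7 82 F0 9F 94 93 F0 A0 A1 B1 EC 9C AA EB 93 B8 EF A9 AB.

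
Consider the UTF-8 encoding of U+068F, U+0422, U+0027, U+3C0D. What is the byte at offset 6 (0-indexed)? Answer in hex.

0xB0

U+068F → 2-byte form DA 8F at offsets 0–1.
U+0422 → 2-byte form D0 A2 at offsets 2–3.
U+0027 → 1-byte form 27 at offsets 4–4.
U+3C0D → 3-byte form E3 B0 8D at offsets 5–7.
Offset 6 falls in char 4's range; it's byte 2 of E3 B0 8D = 0xB0.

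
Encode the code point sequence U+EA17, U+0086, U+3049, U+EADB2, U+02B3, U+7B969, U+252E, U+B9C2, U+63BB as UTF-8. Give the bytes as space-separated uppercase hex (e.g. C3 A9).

U+EA17: 3-byte form → EE A8 97.
U+0086: 2-byte form → C2 86.
U+3049: 3-byte form → E3 81 89.
U+EADB2: 4-byte form → F3 AA B6 B2.
U+02B3: 2-byte form → CA B3.
U+7B969: 4-byte form → F1 BB A5 A9.
U+252E: 3-byte form → E2 94 AE.
U+B9C2: 3-byte form → EB A7 82.
U+63BB: 3-byte form → E6 8E BB.
Concatenated (27 bytes): EE A8 97 C2 86 E3 81 89 F3 AA B6 B2 CA B3 F1 BB A5 A9 E2 94 AE EB A7 82 E6 8E BB.

EE A8 97 C2 86 E3 81 89 F3 AA B6 B2 CA B3 F1 BB A5 A9 E2 94 AE EB A7 82 E6 8E BB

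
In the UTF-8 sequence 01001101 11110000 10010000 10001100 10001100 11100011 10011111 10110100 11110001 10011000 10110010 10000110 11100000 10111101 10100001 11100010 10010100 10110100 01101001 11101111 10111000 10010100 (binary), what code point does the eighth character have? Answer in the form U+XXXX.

Offset 0: leading byte 0x4D = 01001101 → 1-byte char #1 = 4D.
Offset 1: leading byte 0xF0 = 11110000 → 4-byte char #2 = F0 90 8C 8C.
Offset 5: leading byte 0xE3 = 11100011 → 3-byte char #3 = E3 9F B4.
Offset 8: leading byte 0xF1 = 11110001 → 4-byte char #4 = F1 98 B2 86.
Offset 12: leading byte 0xE0 = 11100000 → 3-byte char #5 = E0 BD A1.
Offset 15: leading byte 0xE2 = 11100010 → 3-byte char #6 = E2 94 B4.
Offset 18: leading byte 0x69 = 01101001 → 1-byte char #7 = 69.
Offset 19: leading byte 0xEF = 11101111 → 3-byte char #8 = EF B8 94.
Leading byte 0xEF = 11101111 matches 1110xxxx → 3-byte sequence.
Byte 1: 0xEF = 11101111, payload 1111 (4 bits).
Byte 2: 0xB8 = 10111000 (10xxxxxx ✓), payload 111000.
Byte 3: 0x94 = 10010100 (10xxxxxx ✓), payload 010100.
Concatenate: 1111111000010100 = 0xFE14 (16 bits → U+FE14).

U+FE14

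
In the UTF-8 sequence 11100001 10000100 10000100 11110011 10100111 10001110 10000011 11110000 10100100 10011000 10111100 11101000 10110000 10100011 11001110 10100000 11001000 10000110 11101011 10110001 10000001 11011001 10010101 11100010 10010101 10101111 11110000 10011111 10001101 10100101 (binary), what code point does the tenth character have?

Offset 0: leading byte 0xE1 = 11100001 → 3-byte char #1 = E1 84 84.
Offset 3: leading byte 0xF3 = 11110011 → 4-byte char #2 = F3 A7 8E 83.
Offset 7: leading byte 0xF0 = 11110000 → 4-byte char #3 = F0 A4 98 BC.
Offset 11: leading byte 0xE8 = 11101000 → 3-byte char #4 = E8 B0 A3.
Offset 14: leading byte 0xCE = 11001110 → 2-byte char #5 = CE A0.
Offset 16: leading byte 0xC8 = 11001000 → 2-byte char #6 = C8 86.
Offset 18: leading byte 0xEB = 11101011 → 3-byte char #7 = EB B1 81.
Offset 21: leading byte 0xD9 = 11011001 → 2-byte char #8 = D9 95.
Offset 23: leading byte 0xE2 = 11100010 → 3-byte char #9 = E2 95 AF.
Offset 26: leading byte 0xF0 = 11110000 → 4-byte char #10 = F0 9F 8D A5.
Leading byte 0xF0 = 11110000 matches 11110xxx → 4-byte sequence.
Byte 1: 0xF0 = 11110000, payload 000 (3 bits).
Byte 2: 0x9F = 10011111 (10xxxxxx ✓), payload 011111.
Byte 3: 0x8D = 10001101 (10xxxxxx ✓), payload 001101.
Byte 4: 0xA5 = 10100101 (10xxxxxx ✓), payload 100101.
Concatenate: 000011111001101100101 = 0x1F365 (21 bits → U+1F365).

U+1F365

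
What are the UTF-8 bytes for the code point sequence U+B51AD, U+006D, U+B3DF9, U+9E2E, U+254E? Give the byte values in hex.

U+B51AD: 4-byte form → F2 B5 86 AD.
U+006D: 1-byte form → 6D.
U+B3DF9: 4-byte form → F2 B3 B7 B9.
U+9E2E: 3-byte form → E9 B8 AE.
U+254E: 3-byte form → E2 95 8E.
Concatenated (15 bytes): F2 B5 86 AD 6D F2 B3 B7 B9 E9 B8 AE E2 95 8E.

F2 B5 86 AD 6D F2 B3 B7 B9 E9 B8 AE E2 95 8E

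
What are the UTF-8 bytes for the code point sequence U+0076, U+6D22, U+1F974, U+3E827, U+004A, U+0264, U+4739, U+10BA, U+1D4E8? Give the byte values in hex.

76 E6 B4 A2 F0 9F A5 B4 F0 BE A0 A7 4A C9 A4 E4 9C B9 E1 82 BA F0 9D 93 A8

U+0076: 1-byte form → 76.
U+6D22: 3-byte form → E6 B4 A2.
U+1F974: 4-byte form → F0 9F A5 B4.
U+3E827: 4-byte form → F0 BE A0 A7.
U+004A: 1-byte form → 4A.
U+0264: 2-byte form → C9 A4.
U+4739: 3-byte form → E4 9C B9.
U+10BA: 3-byte form → E1 82 BA.
U+1D4E8: 4-byte form → F0 9D 93 A8.
Concatenated (25 bytes): 76 E6 B4 A2 F0 9F A5 B4 F0 BE A0 A7 4A C9 A4 E4 9C B9 E1 82 BA F0 9D 93 A8.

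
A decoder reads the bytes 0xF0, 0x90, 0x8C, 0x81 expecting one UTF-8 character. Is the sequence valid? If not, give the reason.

valid

Leading byte 0xF0 = 11110000 → 4-byte form.
Continuation bytes 0x90=10010000, 0x8C=10001100, 0x81=10000001 all match 10xxxxxx.
Decoded value 0x10301 is ≥ 0x10000 (shortest form) and not a surrogate.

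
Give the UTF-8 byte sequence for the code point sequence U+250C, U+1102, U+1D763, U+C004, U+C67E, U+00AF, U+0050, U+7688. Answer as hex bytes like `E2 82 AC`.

U+250C: 3-byte form → E2 94 8C.
U+1102: 3-byte form → E1 84 82.
U+1D763: 4-byte form → F0 9D 9D A3.
U+C004: 3-byte form → EC 80 84.
U+C67E: 3-byte form → EC 99 BE.
U+00AF: 2-byte form → C2 AF.
U+0050: 1-byte form → 50.
U+7688: 3-byte form → E7 9A 88.
Concatenated (22 bytes): E2 94 8C E1 84 82 F0 9D 9D A3 EC 80 84 EC 99 BE C2 AF 50 E7 9A 88.

E2 94 8C E1 84 82 F0 9D 9D A3 EC 80 84 EC 99 BE C2 AF 50 E7 9A 88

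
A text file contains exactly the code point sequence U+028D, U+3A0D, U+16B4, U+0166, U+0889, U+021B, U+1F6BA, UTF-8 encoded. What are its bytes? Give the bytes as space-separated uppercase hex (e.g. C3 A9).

CA 8D E3 A8 8D E1 9A B4 C5 A6 E0 A2 89 C8 9B F0 9F 9A BA

U+028D: 2-byte form → CA 8D.
U+3A0D: 3-byte form → E3 A8 8D.
U+16B4: 3-byte form → E1 9A B4.
U+0166: 2-byte form → C5 A6.
U+0889: 3-byte form → E0 A2 89.
U+021B: 2-byte form → C8 9B.
U+1F6BA: 4-byte form → F0 9F 9A BA.
Concatenated (19 bytes): CA 8D E3 A8 8D E1 9A B4 C5 A6 E0 A2 89 C8 9B F0 9F 9A BA.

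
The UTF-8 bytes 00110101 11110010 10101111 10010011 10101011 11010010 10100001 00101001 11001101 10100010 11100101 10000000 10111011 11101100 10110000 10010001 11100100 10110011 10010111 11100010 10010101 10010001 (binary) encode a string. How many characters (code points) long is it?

Byte at offset 0: 0x35 = 00110101 → 1-byte char (#1). Advance 1.
Byte at offset 1: 0xF2 = 11110010 → 4-byte char (#2). Advance 4.
Byte at offset 5: 0xD2 = 11010010 → 2-byte char (#3). Advance 2.
Byte at offset 7: 0x29 = 00101001 → 1-byte char (#4). Advance 1.
Byte at offset 8: 0xCD = 11001101 → 2-byte char (#5). Advance 2.
Byte at offset 10: 0xE5 = 11100101 → 3-byte char (#6). Advance 3.
Byte at offset 13: 0xEC = 11101100 → 3-byte char (#7). Advance 3.
Byte at offset 16: 0xE4 = 11100100 → 3-byte char (#8). Advance 3.
Byte at offset 19: 0xE2 = 11100010 → 3-byte char (#9). Advance 3.
Reached end at offset 22 after 9 code points.

9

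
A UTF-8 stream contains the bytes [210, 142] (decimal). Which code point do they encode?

Leading byte 0xD2 = 11010010 matches 110xxxxx → 2-byte sequence.
Byte 1: 0xD2 = 11010010, payload 10010 (5 bits).
Byte 2: 0x8E = 10001110 (10xxxxxx ✓), payload 001110.
Concatenate: 10010001110 = 0x48E (11 bits → U+048E).

U+048E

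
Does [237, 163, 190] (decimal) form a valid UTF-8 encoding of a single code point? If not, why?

invalid (encodes a surrogate (U+D800–U+DFFF))

Structurally a 3-byte sequence; payload = 0xD8FE.
But 0xD8FE is in U+D800–U+DFFF, the surrogate range. Surrogates are not Unicode scalar values and are forbidden in UTF-8.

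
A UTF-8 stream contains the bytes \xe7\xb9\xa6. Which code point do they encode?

U+7E66

Leading byte 0xE7 = 11100111 matches 1110xxxx → 3-byte sequence.
Byte 1: 0xE7 = 11100111, payload 0111 (4 bits).
Byte 2: 0xB9 = 10111001 (10xxxxxx ✓), payload 111001.
Byte 3: 0xA6 = 10100110 (10xxxxxx ✓), payload 100110.
Concatenate: 0111111001100110 = 0x7E66 (16 bits → U+7E66).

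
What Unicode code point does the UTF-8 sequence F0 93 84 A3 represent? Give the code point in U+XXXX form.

U+13123

Leading byte 0xF0 = 11110000 matches 11110xxx → 4-byte sequence.
Byte 1: 0xF0 = 11110000, payload 000 (3 bits).
Byte 2: 0x93 = 10010011 (10xxxxxx ✓), payload 010011.
Byte 3: 0x84 = 10000100 (10xxxxxx ✓), payload 000100.
Byte 4: 0xA3 = 10100011 (10xxxxxx ✓), payload 100011.
Concatenate: 000010011000100100011 = 0x13123 (21 bits → U+13123).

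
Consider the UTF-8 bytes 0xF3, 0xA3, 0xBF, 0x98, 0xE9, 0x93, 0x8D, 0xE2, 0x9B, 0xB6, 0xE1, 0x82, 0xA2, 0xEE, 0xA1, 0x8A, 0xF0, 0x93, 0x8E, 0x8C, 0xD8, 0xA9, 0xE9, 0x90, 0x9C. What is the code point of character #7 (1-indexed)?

U+0629

Offset 0: leading byte 0xF3 = 11110011 → 4-byte char #1 = F3 A3 BF 98.
Offset 4: leading byte 0xE9 = 11101001 → 3-byte char #2 = E9 93 8D.
Offset 7: leading byte 0xE2 = 11100010 → 3-byte char #3 = E2 9B B6.
Offset 10: leading byte 0xE1 = 11100001 → 3-byte char #4 = E1 82 A2.
Offset 13: leading byte 0xEE = 11101110 → 3-byte char #5 = EE A1 8A.
Offset 16: leading byte 0xF0 = 11110000 → 4-byte char #6 = F0 93 8E 8C.
Offset 20: leading byte 0xD8 = 11011000 → 2-byte char #7 = D8 A9.
Leading byte 0xD8 = 11011000 matches 110xxxxx → 2-byte sequence.
Byte 1: 0xD8 = 11011000, payload 11000 (5 bits).
Byte 2: 0xA9 = 10101001 (10xxxxxx ✓), payload 101001.
Concatenate: 11000101001 = 0x629 (11 bits → U+0629).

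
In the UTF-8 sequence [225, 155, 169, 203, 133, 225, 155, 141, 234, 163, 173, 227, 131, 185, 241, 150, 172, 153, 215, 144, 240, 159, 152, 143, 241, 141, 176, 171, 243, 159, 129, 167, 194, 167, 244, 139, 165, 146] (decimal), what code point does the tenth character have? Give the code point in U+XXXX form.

U+DF067

Offset 0: leading byte 0xE1 = 11100001 → 3-byte char #1 = E1 9B A9.
Offset 3: leading byte 0xCB = 11001011 → 2-byte char #2 = CB 85.
Offset 5: leading byte 0xE1 = 11100001 → 3-byte char #3 = E1 9B 8D.
Offset 8: leading byte 0xEA = 11101010 → 3-byte char #4 = EA A3 AD.
Offset 11: leading byte 0xE3 = 11100011 → 3-byte char #5 = E3 83 B9.
Offset 14: leading byte 0xF1 = 11110001 → 4-byte char #6 = F1 96 AC 99.
Offset 18: leading byte 0xD7 = 11010111 → 2-byte char #7 = D7 90.
Offset 20: leading byte 0xF0 = 11110000 → 4-byte char #8 = F0 9F 98 8F.
Offset 24: leading byte 0xF1 = 11110001 → 4-byte char #9 = F1 8D B0 AB.
Offset 28: leading byte 0xF3 = 11110011 → 4-byte char #10 = F3 9F 81 A7.
Leading byte 0xF3 = 11110011 matches 11110xxx → 4-byte sequence.
Byte 1: 0xF3 = 11110011, payload 011 (3 bits).
Byte 2: 0x9F = 10011111 (10xxxxxx ✓), payload 011111.
Byte 3: 0x81 = 10000001 (10xxxxxx ✓), payload 000001.
Byte 4: 0xA7 = 10100111 (10xxxxxx ✓), payload 100111.
Concatenate: 011011111000001100111 = 0xDF067 (21 bits → U+DF067).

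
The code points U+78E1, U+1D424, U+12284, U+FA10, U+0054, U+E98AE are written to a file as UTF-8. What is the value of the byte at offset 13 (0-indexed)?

U+78E1 → 3-byte form E7 A3 A1 at offsets 0–2.
U+1D424 → 4-byte form F0 9D 90 A4 at offsets 3–6.
U+12284 → 4-byte form F0 92 8A 84 at offsets 7–10.
U+FA10 → 3-byte form EF A8 90 at offsets 11–13.
Offset 13 falls in char 4's range; it's byte 3 of EF A8 90 = 0x90.

0x90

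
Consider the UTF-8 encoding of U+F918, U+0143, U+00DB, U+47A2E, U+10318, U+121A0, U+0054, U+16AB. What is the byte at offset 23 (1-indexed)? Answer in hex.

1-indexed offset 23 is 0-indexed offset 22.
U+F918 → 3-byte form EF A4 98 at offsets 0–2.
U+0143 → 2-byte form C5 83 at offsets 3–4.
U+00DB → 2-byte form C3 9B at offsets 5–6.
U+47A2E → 4-byte form F1 87 A8 AE at offsets 7–10.
U+10318 → 4-byte form F0 90 8C 98 at offsets 11–14.
U+121A0 → 4-byte form F0 92 86 A0 at offsets 15–18.
U+0054 → 1-byte form 54 at offsets 19–19.
U+16AB → 3-byte form E1 9A AB at offsets 20–22.
Offset 22 falls in char 8's range; it's byte 3 of E1 9A AB = 0xAB.

0xAB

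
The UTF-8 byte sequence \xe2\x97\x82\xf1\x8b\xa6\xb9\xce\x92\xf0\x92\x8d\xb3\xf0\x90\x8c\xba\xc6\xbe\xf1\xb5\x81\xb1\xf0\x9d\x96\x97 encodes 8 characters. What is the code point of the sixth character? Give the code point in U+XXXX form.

U+01BE

Offset 0: leading byte 0xE2 = 11100010 → 3-byte char #1 = E2 97 82.
Offset 3: leading byte 0xF1 = 11110001 → 4-byte char #2 = F1 8B A6 B9.
Offset 7: leading byte 0xCE = 11001110 → 2-byte char #3 = CE 92.
Offset 9: leading byte 0xF0 = 11110000 → 4-byte char #4 = F0 92 8D B3.
Offset 13: leading byte 0xF0 = 11110000 → 4-byte char #5 = F0 90 8C BA.
Offset 17: leading byte 0xC6 = 11000110 → 2-byte char #6 = C6 BE.
Leading byte 0xC6 = 11000110 matches 110xxxxx → 2-byte sequence.
Byte 1: 0xC6 = 11000110, payload 00110 (5 bits).
Byte 2: 0xBE = 10111110 (10xxxxxx ✓), payload 111110.
Concatenate: 00110111110 = 0x1BE (11 bits → U+01BE).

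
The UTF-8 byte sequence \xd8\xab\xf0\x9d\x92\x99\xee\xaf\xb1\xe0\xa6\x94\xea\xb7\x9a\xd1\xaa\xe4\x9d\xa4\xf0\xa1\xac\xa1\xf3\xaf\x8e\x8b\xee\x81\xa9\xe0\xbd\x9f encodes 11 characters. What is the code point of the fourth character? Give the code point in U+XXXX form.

Offset 0: leading byte 0xD8 = 11011000 → 2-byte char #1 = D8 AB.
Offset 2: leading byte 0xF0 = 11110000 → 4-byte char #2 = F0 9D 92 99.
Offset 6: leading byte 0xEE = 11101110 → 3-byte char #3 = EE AF B1.
Offset 9: leading byte 0xE0 = 11100000 → 3-byte char #4 = E0 A6 94.
Leading byte 0xE0 = 11100000 matches 1110xxxx → 3-byte sequence.
Byte 1: 0xE0 = 11100000, payload 0000 (4 bits).
Byte 2: 0xA6 = 10100110 (10xxxxxx ✓), payload 100110.
Byte 3: 0x94 = 10010100 (10xxxxxx ✓), payload 010100.
Concatenate: 0000100110010100 = 0x994 (16 bits → U+0994).

U+0994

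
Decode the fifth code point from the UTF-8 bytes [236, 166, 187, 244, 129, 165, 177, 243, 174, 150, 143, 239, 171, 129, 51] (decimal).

Offset 0: leading byte 0xEC = 11101100 → 3-byte char #1 = EC A6 BB.
Offset 3: leading byte 0xF4 = 11110100 → 4-byte char #2 = F4 81 A5 B1.
Offset 7: leading byte 0xF3 = 11110011 → 4-byte char #3 = F3 AE 96 8F.
Offset 11: leading byte 0xEF = 11101111 → 3-byte char #4 = EF AB 81.
Offset 14: leading byte 0x33 = 00110011 → 1-byte char #5 = 33.
Leading byte 0x33 = 00110011 matches 0xxxxxxx → 1-byte sequence.
Byte 1: 0x33 = 00110011, payload 0110011 (7 bits).
Concatenate: 0110011 = 0x33 (7 bits → U+0033).

U+0033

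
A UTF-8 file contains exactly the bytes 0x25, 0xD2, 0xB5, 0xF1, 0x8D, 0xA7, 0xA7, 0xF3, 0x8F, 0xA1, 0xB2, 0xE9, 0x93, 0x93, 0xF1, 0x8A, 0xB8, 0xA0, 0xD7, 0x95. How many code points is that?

Byte at offset 0: 0x25 = 00100101 → 1-byte char (#1). Advance 1.
Byte at offset 1: 0xD2 = 11010010 → 2-byte char (#2). Advance 2.
Byte at offset 3: 0xF1 = 11110001 → 4-byte char (#3). Advance 4.
Byte at offset 7: 0xF3 = 11110011 → 4-byte char (#4). Advance 4.
Byte at offset 11: 0xE9 = 11101001 → 3-byte char (#5). Advance 3.
Byte at offset 14: 0xF1 = 11110001 → 4-byte char (#6). Advance 4.
Byte at offset 18: 0xD7 = 11010111 → 2-byte char (#7). Advance 2.
Reached end at offset 20 after 7 code points.

7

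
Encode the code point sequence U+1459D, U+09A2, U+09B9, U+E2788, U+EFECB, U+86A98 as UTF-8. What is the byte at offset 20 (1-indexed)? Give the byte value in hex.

1-indexed offset 20 is 0-indexed offset 19.
U+1459D → 4-byte form F0 94 96 9D at offsets 0–3.
U+09A2 → 3-byte form E0 A6 A2 at offsets 4–6.
U+09B9 → 3-byte form E0 A6 B9 at offsets 7–9.
U+E2788 → 4-byte form F3 A2 9E 88 at offsets 10–13.
U+EFECB → 4-byte form F3 AF BB 8B at offsets 14–17.
U+86A98 → 4-byte form F2 86 AA 98 at offsets 18–21.
Offset 19 falls in char 6's range; it's byte 2 of F2 86 AA 98 = 0x86.

0x86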